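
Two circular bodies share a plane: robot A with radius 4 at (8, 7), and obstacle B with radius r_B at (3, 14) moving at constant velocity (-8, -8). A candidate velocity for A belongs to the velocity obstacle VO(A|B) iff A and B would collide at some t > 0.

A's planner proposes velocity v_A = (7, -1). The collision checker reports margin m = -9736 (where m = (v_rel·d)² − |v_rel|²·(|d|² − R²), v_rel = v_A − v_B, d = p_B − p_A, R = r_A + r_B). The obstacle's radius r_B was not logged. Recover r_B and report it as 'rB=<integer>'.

m = -9736
d = (-5, 7);  v_rel = (15, 7),  |v_rel|² = 274
v_rel×d = (15)·(7) − (7)·(-5) = 140
since m = R²·274 − 140²:  R² = (19600 + -9736) / 274 = 36
R = √36 = 6  ⇒  r_B = 6 − 4 = 2

rB=2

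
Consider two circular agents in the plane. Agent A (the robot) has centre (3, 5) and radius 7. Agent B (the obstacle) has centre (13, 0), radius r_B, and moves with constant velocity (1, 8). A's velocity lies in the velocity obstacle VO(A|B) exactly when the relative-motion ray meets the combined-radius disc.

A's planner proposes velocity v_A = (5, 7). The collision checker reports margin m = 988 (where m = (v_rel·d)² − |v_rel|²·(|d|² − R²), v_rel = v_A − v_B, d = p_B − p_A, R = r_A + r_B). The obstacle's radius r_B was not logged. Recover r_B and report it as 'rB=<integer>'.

m = 988
d = (10, -5);  v_rel = (4, -1),  |v_rel|² = 17
v_rel×d = (4)·(-5) − (-1)·(10) = -10
since m = R²·17 − (-10)²:  R² = (100 + 988) / 17 = 64
R = √64 = 8  ⇒  r_B = 8 − 7 = 1

rB=1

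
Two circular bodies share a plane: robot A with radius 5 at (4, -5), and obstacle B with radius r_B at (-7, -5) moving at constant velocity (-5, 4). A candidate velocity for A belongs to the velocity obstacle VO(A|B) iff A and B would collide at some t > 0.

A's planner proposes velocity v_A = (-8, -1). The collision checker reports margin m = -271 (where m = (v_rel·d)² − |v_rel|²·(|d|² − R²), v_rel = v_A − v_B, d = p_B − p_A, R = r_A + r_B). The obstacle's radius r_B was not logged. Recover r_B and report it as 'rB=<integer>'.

m = -271
d = (-11, 0);  v_rel = (-3, -5),  |v_rel|² = 34
v_rel×d = (-3)·(0) − (-5)·(-11) = -55
since m = R²·34 − (-55)²:  R² = (3025 + -271) / 34 = 81
R = √81 = 9  ⇒  r_B = 9 − 5 = 4

rB=4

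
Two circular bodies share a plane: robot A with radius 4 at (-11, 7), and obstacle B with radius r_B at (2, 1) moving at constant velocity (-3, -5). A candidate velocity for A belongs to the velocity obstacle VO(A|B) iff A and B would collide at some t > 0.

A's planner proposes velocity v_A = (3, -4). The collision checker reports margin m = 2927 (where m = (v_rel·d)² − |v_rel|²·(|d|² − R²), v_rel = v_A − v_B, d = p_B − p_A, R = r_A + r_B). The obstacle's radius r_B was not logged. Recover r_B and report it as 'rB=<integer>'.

m = 2927
d = (13, -6);  v_rel = (6, 1),  |v_rel|² = 37
v_rel×d = (6)·(-6) − (1)·(13) = -49
since m = R²·37 − (-49)²:  R² = (2401 + 2927) / 37 = 144
R = √144 = 12  ⇒  r_B = 12 − 4 = 8

rB=8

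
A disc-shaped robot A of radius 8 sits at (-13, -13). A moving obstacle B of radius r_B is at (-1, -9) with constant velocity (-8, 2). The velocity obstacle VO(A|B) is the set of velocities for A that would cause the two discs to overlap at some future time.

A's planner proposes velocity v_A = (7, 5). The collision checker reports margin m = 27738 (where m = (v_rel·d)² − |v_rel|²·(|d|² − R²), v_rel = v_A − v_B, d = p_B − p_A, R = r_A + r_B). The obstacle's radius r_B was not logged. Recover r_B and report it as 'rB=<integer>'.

m = 27738
d = (12, 4);  v_rel = (15, 3),  |v_rel|² = 234
v_rel×d = (15)·(4) − (3)·(12) = 24
since m = R²·234 − 24²:  R² = (576 + 27738) / 234 = 121
R = √121 = 11  ⇒  r_B = 11 − 8 = 3

rB=3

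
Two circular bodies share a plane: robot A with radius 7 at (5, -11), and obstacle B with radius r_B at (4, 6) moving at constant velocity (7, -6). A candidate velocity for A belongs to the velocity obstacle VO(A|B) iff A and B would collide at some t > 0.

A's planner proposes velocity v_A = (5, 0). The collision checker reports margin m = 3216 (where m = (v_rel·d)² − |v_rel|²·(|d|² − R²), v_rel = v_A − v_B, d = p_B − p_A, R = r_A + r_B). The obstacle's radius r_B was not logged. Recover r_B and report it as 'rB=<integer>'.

m = 3216
d = (-1, 17);  v_rel = (-2, 6),  |v_rel|² = 40
v_rel×d = (-2)·(17) − (6)·(-1) = -28
since m = R²·40 − (-28)²:  R² = (784 + 3216) / 40 = 100
R = √100 = 10  ⇒  r_B = 10 − 7 = 3

rB=3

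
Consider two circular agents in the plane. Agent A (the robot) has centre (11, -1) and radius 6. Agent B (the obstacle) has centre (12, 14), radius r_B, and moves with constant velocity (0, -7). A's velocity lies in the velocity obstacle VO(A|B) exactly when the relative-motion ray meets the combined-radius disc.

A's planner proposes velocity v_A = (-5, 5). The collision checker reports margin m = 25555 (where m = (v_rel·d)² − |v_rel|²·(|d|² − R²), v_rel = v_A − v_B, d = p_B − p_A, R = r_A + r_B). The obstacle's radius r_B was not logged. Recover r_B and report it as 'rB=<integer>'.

m = 25555
d = (1, 15);  v_rel = (-5, 12),  |v_rel|² = 169
v_rel×d = (-5)·(15) − (12)·(1) = -87
since m = R²·169 − (-87)²:  R² = (7569 + 25555) / 169 = 196
R = √196 = 14  ⇒  r_B = 14 − 6 = 8

rB=8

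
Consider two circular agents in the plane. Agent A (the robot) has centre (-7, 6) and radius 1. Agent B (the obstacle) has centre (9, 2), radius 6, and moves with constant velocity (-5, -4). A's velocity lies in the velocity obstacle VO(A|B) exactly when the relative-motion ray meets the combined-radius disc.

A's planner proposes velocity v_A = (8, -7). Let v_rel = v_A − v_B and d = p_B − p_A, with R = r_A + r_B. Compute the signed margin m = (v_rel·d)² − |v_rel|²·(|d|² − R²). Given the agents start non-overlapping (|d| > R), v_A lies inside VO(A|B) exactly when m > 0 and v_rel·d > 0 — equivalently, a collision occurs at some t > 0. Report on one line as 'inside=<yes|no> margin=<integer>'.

d = (16, -4),  |d|² = 272;  R = 1+6 = 7,  c = 272−7² = 223
v_rel = (13, -3),  |v_rel|² = 178;  v_rel·d = (13)·(16) + (-3)·(-4) = 220
178·t² − 440·t + 223 = 0  ⇒  m = 220² − 178·223 = 8706
m = 8706 > 0,  v_rel·d = 220 > 0  ⇒  inside

inside=yes margin=8706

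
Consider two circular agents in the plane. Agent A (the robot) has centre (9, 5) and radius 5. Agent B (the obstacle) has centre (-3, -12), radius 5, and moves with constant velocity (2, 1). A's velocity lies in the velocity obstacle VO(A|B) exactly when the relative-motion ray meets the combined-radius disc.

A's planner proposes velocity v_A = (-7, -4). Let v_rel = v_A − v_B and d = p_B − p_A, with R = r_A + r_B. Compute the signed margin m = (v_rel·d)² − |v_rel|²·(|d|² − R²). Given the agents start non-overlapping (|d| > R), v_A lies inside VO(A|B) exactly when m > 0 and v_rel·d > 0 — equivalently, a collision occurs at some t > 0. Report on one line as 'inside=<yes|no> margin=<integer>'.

d = (-12, -17),  |d|² = 433;  R = 5+5 = 10,  c = 433−10² = 333
v_rel = (-9, -5),  |v_rel|² = 106;  v_rel·d = (-9)·(-12) + (-5)·(-17) = 193
106·t² − 386·t + 333 = 0  ⇒  m = 193² − 106·333 = 1951
m = 1951 > 0,  v_rel·d = 193 > 0  ⇒  inside

inside=yes margin=1951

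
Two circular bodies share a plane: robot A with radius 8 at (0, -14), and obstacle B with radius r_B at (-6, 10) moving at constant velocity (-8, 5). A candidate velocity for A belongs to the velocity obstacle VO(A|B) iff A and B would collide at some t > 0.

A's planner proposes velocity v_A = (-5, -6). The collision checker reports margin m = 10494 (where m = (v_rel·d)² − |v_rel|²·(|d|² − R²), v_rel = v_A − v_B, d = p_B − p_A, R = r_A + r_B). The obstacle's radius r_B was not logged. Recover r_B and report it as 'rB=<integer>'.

m = 10494
d = (-6, 24);  v_rel = (3, -11),  |v_rel|² = 130
v_rel×d = (3)·(24) − (-11)·(-6) = 6
since m = R²·130 − 6²:  R² = (36 + 10494) / 130 = 81
R = √81 = 9  ⇒  r_B = 9 − 8 = 1

rB=1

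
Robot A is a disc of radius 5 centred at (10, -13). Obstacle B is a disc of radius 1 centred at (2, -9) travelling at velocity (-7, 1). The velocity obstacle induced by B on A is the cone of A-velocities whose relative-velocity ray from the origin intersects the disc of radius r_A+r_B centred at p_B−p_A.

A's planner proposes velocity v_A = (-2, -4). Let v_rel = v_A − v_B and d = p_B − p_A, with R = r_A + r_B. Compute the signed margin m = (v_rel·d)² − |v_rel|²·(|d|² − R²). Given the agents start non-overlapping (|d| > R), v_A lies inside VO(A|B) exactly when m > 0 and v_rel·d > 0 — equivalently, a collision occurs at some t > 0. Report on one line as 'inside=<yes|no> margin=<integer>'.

d = (-8, 4),  |d|² = 80;  R = 5+1 = 6,  c = 80−6² = 44
v_rel = (5, -5),  |v_rel|² = 50;  v_rel·d = (5)·(-8) + (-5)·(4) = -60
50·t² + 120·t + 44 = 0  ⇒  m = (-60)² − 50·44 = 1400
m = 1400 > 0,  v_rel·d = -60 < 0  ⇒  outside

inside=no margin=1400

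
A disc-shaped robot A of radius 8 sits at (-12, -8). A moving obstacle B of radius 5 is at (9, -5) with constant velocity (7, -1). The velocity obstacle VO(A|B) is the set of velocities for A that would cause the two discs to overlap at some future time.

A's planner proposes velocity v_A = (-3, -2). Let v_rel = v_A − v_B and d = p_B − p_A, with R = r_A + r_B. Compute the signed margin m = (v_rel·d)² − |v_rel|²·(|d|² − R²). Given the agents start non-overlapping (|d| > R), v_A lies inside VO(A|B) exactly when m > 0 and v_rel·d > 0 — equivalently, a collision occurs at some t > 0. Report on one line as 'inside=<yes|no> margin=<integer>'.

d = (21, 3),  |d|² = 450;  R = 8+5 = 13,  c = 450−13² = 281
v_rel = (-10, -1),  |v_rel|² = 101;  v_rel·d = (-10)·(21) + (-1)·(3) = -213
101·t² + 426·t + 281 = 0  ⇒  m = (-213)² − 101·281 = 16988
m = 16988 > 0,  v_rel·d = -213 < 0  ⇒  outside

inside=no margin=16988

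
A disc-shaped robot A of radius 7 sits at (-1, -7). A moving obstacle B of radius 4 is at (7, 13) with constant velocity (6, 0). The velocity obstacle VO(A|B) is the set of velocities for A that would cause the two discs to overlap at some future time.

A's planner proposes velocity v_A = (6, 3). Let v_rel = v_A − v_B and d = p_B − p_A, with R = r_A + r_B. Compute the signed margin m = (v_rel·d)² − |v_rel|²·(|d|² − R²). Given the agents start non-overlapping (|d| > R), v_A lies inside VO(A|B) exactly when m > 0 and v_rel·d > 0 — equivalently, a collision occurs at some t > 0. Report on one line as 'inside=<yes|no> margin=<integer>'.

d = (8, 20),  |d|² = 464;  R = 7+4 = 11,  c = 464−11² = 343
v_rel = (0, 3),  |v_rel|² = 9;  v_rel·d = (0)·(8) + (3)·(20) = 60
9·t² − 120·t + 343 = 0  ⇒  m = 60² − 9·343 = 513
m = 513 > 0,  v_rel·d = 60 > 0  ⇒  inside

inside=yes margin=513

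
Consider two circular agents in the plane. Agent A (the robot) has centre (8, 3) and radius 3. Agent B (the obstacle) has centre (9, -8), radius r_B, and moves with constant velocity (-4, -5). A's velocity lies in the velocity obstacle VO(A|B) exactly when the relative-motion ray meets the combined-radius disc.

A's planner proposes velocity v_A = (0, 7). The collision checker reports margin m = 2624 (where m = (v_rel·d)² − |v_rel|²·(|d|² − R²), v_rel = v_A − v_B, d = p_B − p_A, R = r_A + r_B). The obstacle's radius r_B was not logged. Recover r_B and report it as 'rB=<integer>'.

m = 2624
d = (1, -11);  v_rel = (4, 12),  |v_rel|² = 160
v_rel×d = (4)·(-11) − (12)·(1) = -56
since m = R²·160 − (-56)²:  R² = (3136 + 2624) / 160 = 36
R = √36 = 6  ⇒  r_B = 6 − 3 = 3

rB=3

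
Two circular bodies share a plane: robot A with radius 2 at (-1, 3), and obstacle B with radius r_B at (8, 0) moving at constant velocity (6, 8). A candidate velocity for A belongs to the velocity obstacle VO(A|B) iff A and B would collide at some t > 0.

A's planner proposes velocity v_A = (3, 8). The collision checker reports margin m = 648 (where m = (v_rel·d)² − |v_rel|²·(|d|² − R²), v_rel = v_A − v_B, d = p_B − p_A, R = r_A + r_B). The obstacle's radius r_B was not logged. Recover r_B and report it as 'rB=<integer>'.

m = 648
d = (9, -3);  v_rel = (-3, 0),  |v_rel|² = 9
v_rel×d = (-3)·(-3) − (0)·(9) = 9
since m = R²·9 − 9²:  R² = (81 + 648) / 9 = 81
R = √81 = 9  ⇒  r_B = 9 − 2 = 7

rB=7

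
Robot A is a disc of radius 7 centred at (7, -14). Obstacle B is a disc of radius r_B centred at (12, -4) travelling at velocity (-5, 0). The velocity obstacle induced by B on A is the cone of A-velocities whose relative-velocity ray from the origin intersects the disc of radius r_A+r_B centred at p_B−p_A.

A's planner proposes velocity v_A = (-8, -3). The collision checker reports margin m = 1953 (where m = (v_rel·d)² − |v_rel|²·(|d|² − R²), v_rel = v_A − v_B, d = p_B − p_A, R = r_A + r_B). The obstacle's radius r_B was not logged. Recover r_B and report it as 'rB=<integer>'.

m = 1953
d = (5, 10);  v_rel = (-3, -3),  |v_rel|² = 18
v_rel×d = (-3)·(10) − (-3)·(5) = -15
since m = R²·18 − (-15)²:  R² = (225 + 1953) / 18 = 121
R = √121 = 11  ⇒  r_B = 11 − 7 = 4

rB=4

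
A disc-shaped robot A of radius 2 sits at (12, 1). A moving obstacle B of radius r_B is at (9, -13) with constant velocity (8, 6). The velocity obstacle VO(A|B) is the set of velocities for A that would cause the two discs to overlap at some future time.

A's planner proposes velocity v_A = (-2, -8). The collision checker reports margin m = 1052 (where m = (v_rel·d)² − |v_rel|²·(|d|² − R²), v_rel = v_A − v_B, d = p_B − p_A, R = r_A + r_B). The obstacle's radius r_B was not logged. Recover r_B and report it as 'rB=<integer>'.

m = 1052
d = (-3, -14);  v_rel = (-10, -14),  |v_rel|² = 296
v_rel×d = (-10)·(-14) − (-14)·(-3) = 98
since m = R²·296 − 98²:  R² = (9604 + 1052) / 296 = 36
R = √36 = 6  ⇒  r_B = 6 − 2 = 4

rB=4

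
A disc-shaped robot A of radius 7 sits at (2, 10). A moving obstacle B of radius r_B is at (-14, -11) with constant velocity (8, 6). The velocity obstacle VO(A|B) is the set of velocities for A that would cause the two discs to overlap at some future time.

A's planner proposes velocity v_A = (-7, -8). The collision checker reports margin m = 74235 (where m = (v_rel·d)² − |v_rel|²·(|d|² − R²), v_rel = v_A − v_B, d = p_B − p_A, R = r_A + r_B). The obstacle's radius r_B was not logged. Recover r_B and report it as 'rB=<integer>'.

m = 74235
d = (-16, -21);  v_rel = (-15, -14),  |v_rel|² = 421
v_rel×d = (-15)·(-21) − (-14)·(-16) = 91
since m = R²·421 − 91²:  R² = (8281 + 74235) / 421 = 196
R = √196 = 14  ⇒  r_B = 14 − 7 = 7

rB=7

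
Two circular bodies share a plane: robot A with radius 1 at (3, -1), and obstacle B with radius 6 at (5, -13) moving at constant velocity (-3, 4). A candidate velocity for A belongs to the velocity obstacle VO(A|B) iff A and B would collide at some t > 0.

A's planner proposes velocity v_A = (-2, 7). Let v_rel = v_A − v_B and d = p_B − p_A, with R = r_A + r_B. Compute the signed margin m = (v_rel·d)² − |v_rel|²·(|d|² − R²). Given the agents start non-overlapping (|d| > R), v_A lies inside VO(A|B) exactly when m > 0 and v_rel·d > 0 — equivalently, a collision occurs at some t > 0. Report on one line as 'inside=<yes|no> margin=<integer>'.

d = (2, -12),  |d|² = 148;  R = 1+6 = 7,  c = 148−7² = 99
v_rel = (1, 3),  |v_rel|² = 10;  v_rel·d = (1)·(2) + (3)·(-12) = -34
10·t² + 68·t + 99 = 0  ⇒  m = (-34)² − 10·99 = 166
m = 166 > 0,  v_rel·d = -34 < 0  ⇒  outside

inside=no margin=166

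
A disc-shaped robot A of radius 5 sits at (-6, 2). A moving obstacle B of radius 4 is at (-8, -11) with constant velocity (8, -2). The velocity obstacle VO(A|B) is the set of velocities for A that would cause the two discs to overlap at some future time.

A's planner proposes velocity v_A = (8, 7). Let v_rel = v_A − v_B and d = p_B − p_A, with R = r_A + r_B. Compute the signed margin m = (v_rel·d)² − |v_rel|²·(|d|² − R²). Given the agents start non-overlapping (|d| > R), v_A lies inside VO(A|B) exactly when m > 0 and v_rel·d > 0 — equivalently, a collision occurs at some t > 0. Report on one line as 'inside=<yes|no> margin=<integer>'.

d = (-2, -13),  |d|² = 173;  R = 5+4 = 9,  c = 173−9² = 92
v_rel = (0, 9),  |v_rel|² = 81;  v_rel·d = (0)·(-2) + (9)·(-13) = -117
81·t² + 234·t + 92 = 0  ⇒  m = (-117)² − 81·92 = 6237
m = 6237 > 0,  v_rel·d = -117 < 0  ⇒  outside

inside=no margin=6237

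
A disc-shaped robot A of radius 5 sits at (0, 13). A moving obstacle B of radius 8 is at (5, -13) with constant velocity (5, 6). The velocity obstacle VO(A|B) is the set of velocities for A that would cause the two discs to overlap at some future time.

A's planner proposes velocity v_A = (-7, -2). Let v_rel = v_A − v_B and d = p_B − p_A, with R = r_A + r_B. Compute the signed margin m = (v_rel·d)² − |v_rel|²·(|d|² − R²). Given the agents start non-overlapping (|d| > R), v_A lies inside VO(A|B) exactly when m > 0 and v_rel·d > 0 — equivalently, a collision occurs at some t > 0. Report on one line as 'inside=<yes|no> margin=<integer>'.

d = (5, -26),  |d|² = 701;  R = 5+8 = 13,  c = 701−13² = 532
v_rel = (-12, -8),  |v_rel|² = 208;  v_rel·d = (-12)·(5) + (-8)·(-26) = 148
208·t² − 296·t + 532 = 0  ⇒  m = 148² − 208·532 = -88752
m = -88752 < 0,  v_rel·d = 148 > 0  ⇒  outside

inside=no margin=-88752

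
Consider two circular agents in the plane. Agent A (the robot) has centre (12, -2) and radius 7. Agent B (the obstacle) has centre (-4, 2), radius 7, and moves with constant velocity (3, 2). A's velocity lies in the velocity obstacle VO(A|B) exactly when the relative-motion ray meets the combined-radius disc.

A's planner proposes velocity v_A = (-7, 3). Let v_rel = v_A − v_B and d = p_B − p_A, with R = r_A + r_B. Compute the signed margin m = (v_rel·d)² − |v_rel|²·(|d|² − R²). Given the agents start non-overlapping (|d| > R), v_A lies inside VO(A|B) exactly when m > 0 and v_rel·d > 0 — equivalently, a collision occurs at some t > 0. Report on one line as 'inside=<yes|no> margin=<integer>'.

d = (-16, 4),  |d|² = 272;  R = 7+7 = 14,  c = 272−14² = 76
v_rel = (-10, 1),  |v_rel|² = 101;  v_rel·d = (-10)·(-16) + (1)·(4) = 164
101·t² − 328·t + 76 = 0  ⇒  m = 164² − 101·76 = 19220
m = 19220 > 0,  v_rel·d = 164 > 0  ⇒  inside

inside=yes margin=19220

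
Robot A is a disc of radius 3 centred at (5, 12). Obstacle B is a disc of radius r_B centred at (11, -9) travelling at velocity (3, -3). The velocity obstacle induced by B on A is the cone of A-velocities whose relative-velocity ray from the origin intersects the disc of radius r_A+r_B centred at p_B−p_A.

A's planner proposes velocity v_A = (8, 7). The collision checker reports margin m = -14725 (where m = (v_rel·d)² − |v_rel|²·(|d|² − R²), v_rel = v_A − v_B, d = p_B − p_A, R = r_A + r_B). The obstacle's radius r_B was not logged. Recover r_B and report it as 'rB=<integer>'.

m = -14725
d = (6, -21);  v_rel = (5, 10),  |v_rel|² = 125
v_rel×d = (5)·(-21) − (10)·(6) = -165
since m = R²·125 − (-165)²:  R² = (27225 + -14725) / 125 = 100
R = √100 = 10  ⇒  r_B = 10 − 3 = 7

rB=7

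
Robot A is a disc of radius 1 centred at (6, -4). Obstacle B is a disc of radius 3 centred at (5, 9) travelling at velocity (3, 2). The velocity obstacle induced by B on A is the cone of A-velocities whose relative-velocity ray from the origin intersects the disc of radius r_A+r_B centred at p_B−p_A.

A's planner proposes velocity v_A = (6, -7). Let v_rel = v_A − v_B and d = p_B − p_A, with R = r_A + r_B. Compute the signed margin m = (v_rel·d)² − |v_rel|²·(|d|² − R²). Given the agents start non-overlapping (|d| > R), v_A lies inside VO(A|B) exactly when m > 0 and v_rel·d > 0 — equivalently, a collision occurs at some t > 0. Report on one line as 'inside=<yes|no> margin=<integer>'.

d = (-1, 13),  |d|² = 170;  R = 1+3 = 4,  c = 170−4² = 154
v_rel = (3, -9),  |v_rel|² = 90;  v_rel·d = (3)·(-1) + (-9)·(13) = -120
90·t² + 240·t + 154 = 0  ⇒  m = (-120)² − 90·154 = 540
m = 540 > 0,  v_rel·d = -120 < 0  ⇒  outside

inside=no margin=540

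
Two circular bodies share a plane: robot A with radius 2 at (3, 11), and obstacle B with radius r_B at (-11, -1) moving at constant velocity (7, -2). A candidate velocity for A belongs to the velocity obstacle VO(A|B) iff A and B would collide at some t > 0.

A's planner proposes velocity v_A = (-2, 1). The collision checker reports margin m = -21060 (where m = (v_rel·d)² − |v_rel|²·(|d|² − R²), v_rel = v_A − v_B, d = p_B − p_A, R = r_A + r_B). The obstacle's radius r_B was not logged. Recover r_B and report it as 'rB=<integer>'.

m = -21060
d = (-14, -12);  v_rel = (-9, 3),  |v_rel|² = 90
v_rel×d = (-9)·(-12) − (3)·(-14) = 150
since m = R²·90 − 150²:  R² = (22500 + -21060) / 90 = 16
R = √16 = 4  ⇒  r_B = 4 − 2 = 2

rB=2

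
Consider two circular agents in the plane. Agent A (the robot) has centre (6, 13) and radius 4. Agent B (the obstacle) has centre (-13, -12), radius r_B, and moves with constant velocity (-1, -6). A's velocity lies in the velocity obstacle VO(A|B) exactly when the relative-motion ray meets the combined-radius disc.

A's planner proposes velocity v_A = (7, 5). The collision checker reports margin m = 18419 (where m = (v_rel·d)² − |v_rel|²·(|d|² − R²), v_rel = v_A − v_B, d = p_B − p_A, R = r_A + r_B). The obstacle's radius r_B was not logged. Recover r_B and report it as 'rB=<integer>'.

m = 18419
d = (-19, -25);  v_rel = (8, 11),  |v_rel|² = 185
v_rel×d = (8)·(-25) − (11)·(-19) = 9
since m = R²·185 − 9²:  R² = (81 + 18419) / 185 = 100
R = √100 = 10  ⇒  r_B = 10 − 4 = 6

rB=6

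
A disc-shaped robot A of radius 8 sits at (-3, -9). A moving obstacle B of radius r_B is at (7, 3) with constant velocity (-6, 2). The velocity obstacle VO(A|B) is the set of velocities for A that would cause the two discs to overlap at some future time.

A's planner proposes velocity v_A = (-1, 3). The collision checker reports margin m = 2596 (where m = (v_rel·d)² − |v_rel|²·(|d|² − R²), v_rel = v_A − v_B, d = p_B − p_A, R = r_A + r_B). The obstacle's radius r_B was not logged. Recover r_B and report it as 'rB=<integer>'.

m = 2596
d = (10, 12);  v_rel = (5, 1),  |v_rel|² = 26
v_rel×d = (5)·(12) − (1)·(10) = 50
since m = R²·26 − 50²:  R² = (2500 + 2596) / 26 = 196
R = √196 = 14  ⇒  r_B = 14 − 8 = 6

rB=6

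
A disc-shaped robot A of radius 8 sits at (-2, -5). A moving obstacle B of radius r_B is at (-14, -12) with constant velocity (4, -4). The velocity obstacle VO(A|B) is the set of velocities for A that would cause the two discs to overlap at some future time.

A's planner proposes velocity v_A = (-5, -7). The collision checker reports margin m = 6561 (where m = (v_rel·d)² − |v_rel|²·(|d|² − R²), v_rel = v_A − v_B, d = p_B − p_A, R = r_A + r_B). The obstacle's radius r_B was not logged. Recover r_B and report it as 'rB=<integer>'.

m = 6561
d = (-12, -7);  v_rel = (-9, -3),  |v_rel|² = 90
v_rel×d = (-9)·(-7) − (-3)·(-12) = 27
since m = R²·90 − 27²:  R² = (729 + 6561) / 90 = 81
R = √81 = 9  ⇒  r_B = 9 − 8 = 1

rB=1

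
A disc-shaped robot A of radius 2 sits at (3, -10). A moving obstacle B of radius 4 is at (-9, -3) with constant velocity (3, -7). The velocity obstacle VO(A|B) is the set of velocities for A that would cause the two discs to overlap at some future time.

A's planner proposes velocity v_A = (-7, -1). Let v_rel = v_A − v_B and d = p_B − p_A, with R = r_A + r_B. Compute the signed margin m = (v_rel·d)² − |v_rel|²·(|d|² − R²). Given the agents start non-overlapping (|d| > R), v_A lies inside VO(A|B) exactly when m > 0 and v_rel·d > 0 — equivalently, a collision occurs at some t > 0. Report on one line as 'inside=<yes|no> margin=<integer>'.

d = (-12, 7),  |d|² = 193;  R = 2+4 = 6,  c = 193−6² = 157
v_rel = (-10, 6),  |v_rel|² = 136;  v_rel·d = (-10)·(-12) + (6)·(7) = 162
136·t² − 324·t + 157 = 0  ⇒  m = 162² − 136·157 = 4892
m = 4892 > 0,  v_rel·d = 162 > 0  ⇒  inside

inside=yes margin=4892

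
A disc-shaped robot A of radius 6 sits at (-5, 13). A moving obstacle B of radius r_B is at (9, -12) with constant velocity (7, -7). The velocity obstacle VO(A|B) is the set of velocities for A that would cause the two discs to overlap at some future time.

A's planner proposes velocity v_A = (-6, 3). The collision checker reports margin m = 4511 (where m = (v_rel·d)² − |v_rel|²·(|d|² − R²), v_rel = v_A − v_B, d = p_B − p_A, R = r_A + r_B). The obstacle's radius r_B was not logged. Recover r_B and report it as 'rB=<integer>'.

m = 4511
d = (14, -25);  v_rel = (-13, 10),  |v_rel|² = 269
v_rel×d = (-13)·(-25) − (10)·(14) = 185
since m = R²·269 − 185²:  R² = (34225 + 4511) / 269 = 144
R = √144 = 12  ⇒  r_B = 12 − 6 = 6

rB=6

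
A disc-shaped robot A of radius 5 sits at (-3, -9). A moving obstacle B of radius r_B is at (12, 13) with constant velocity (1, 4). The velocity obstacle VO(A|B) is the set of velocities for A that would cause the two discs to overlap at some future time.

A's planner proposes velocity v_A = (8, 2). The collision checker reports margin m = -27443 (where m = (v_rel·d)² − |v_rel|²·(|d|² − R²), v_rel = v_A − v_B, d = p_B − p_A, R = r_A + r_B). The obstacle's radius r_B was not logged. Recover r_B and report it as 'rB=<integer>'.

m = -27443
d = (15, 22);  v_rel = (7, -2),  |v_rel|² = 53
v_rel×d = (7)·(22) − (-2)·(15) = 184
since m = R²·53 − 184²:  R² = (33856 + -27443) / 53 = 121
R = √121 = 11  ⇒  r_B = 11 − 5 = 6

rB=6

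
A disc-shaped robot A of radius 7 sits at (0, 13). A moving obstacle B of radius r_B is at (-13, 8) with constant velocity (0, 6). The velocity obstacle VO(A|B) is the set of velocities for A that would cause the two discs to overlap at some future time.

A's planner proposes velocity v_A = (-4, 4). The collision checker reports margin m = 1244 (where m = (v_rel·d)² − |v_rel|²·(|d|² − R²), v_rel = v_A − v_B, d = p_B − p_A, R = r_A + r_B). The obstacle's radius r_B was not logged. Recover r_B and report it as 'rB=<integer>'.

m = 1244
d = (-13, -5);  v_rel = (-4, -2),  |v_rel|² = 20
v_rel×d = (-4)·(-5) − (-2)·(-13) = -6
since m = R²·20 − (-6)²:  R² = (36 + 1244) / 20 = 64
R = √64 = 8  ⇒  r_B = 8 − 7 = 1

rB=1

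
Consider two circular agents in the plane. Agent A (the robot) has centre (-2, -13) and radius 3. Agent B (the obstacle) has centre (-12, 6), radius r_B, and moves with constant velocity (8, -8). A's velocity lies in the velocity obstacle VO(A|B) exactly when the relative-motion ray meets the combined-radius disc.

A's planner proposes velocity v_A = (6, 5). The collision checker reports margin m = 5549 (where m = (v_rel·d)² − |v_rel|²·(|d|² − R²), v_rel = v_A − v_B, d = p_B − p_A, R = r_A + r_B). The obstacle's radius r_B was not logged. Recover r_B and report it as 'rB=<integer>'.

m = 5549
d = (-10, 19);  v_rel = (-2, 13),  |v_rel|² = 173
v_rel×d = (-2)·(19) − (13)·(-10) = 92
since m = R²·173 − 92²:  R² = (8464 + 5549) / 173 = 81
R = √81 = 9  ⇒  r_B = 9 − 3 = 6

rB=6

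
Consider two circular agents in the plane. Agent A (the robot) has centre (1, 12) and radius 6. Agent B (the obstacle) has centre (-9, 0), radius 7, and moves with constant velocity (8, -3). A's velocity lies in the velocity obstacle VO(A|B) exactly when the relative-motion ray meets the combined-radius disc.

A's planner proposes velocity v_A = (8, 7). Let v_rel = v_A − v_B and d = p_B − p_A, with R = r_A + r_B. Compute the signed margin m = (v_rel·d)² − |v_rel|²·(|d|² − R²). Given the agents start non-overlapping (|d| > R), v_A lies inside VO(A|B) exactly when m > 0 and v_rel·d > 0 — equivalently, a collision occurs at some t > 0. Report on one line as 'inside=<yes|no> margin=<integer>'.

d = (-10, -12),  |d|² = 244;  R = 6+7 = 13,  c = 244−13² = 75
v_rel = (0, 10),  |v_rel|² = 100;  v_rel·d = (0)·(-10) + (10)·(-12) = -120
100·t² + 240·t + 75 = 0  ⇒  m = (-120)² − 100·75 = 6900
m = 6900 > 0,  v_rel·d = -120 < 0  ⇒  outside

inside=no margin=6900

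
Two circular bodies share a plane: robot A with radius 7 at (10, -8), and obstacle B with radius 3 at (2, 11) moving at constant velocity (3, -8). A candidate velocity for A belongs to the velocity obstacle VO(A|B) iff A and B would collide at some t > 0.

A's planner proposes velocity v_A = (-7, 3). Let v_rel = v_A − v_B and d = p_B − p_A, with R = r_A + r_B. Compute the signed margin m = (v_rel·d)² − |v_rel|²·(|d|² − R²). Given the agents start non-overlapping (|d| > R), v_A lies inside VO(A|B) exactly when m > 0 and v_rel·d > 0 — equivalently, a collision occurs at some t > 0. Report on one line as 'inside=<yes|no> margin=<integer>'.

d = (-8, 19),  |d|² = 425;  R = 7+3 = 10,  c = 425−10² = 325
v_rel = (-10, 11),  |v_rel|² = 221;  v_rel·d = (-10)·(-8) + (11)·(19) = 289
221·t² − 578·t + 325 = 0  ⇒  m = 289² − 221·325 = 11696
m = 11696 > 0,  v_rel·d = 289 > 0  ⇒  inside

inside=yes margin=11696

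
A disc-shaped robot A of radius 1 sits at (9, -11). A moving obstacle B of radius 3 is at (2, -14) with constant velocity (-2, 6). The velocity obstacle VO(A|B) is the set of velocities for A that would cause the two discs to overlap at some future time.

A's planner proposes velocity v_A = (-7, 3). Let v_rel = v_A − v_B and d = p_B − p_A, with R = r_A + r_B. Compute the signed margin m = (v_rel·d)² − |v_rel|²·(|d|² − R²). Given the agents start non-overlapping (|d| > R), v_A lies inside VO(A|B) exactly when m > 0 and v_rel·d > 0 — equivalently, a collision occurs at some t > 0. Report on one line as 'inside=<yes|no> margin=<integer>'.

d = (-7, -3),  |d|² = 58;  R = 1+3 = 4,  c = 58−4² = 42
v_rel = (-5, -3),  |v_rel|² = 34;  v_rel·d = (-5)·(-7) + (-3)·(-3) = 44
34·t² − 88·t + 42 = 0  ⇒  m = 44² − 34·42 = 508
m = 508 > 0,  v_rel·d = 44 > 0  ⇒  inside

inside=yes margin=508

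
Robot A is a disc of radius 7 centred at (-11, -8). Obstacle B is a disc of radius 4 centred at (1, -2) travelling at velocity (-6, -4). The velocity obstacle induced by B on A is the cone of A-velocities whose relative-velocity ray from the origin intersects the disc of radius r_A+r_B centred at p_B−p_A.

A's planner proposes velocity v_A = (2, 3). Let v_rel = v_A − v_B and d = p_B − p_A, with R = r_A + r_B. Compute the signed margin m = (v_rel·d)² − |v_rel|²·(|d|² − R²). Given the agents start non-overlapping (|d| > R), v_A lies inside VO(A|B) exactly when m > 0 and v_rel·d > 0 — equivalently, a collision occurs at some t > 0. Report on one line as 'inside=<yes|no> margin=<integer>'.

d = (12, 6),  |d|² = 180;  R = 7+4 = 11,  c = 180−11² = 59
v_rel = (8, 7),  |v_rel|² = 113;  v_rel·d = (8)·(12) + (7)·(6) = 138
113·t² − 276·t + 59 = 0  ⇒  m = 138² − 113·59 = 12377
m = 12377 > 0,  v_rel·d = 138 > 0  ⇒  inside

inside=yes margin=12377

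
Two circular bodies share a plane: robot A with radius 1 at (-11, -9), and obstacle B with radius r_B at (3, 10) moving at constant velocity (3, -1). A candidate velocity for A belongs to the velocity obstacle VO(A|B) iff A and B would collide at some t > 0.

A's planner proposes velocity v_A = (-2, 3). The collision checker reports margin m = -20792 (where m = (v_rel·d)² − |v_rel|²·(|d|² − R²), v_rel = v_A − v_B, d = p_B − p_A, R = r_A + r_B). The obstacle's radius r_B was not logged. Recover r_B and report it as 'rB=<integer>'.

m = -20792
d = (14, 19);  v_rel = (-5, 4),  |v_rel|² = 41
v_rel×d = (-5)·(19) − (4)·(14) = -151
since m = R²·41 − (-151)²:  R² = (22801 + -20792) / 41 = 49
R = √49 = 7  ⇒  r_B = 7 − 1 = 6

rB=6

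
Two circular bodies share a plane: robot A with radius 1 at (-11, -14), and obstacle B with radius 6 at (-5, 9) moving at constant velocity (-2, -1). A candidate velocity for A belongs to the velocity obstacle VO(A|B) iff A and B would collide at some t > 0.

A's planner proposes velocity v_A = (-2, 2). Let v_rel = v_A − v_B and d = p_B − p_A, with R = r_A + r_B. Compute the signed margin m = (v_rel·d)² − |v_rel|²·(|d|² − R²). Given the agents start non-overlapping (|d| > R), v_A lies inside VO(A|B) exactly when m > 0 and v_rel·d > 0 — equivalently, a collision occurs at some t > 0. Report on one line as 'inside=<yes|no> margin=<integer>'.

d = (6, 23),  |d|² = 565;  R = 1+6 = 7,  c = 565−7² = 516
v_rel = (0, 3),  |v_rel|² = 9;  v_rel·d = (0)·(6) + (3)·(23) = 69
9·t² − 138·t + 516 = 0  ⇒  m = 69² − 9·516 = 117
m = 117 > 0,  v_rel·d = 69 > 0  ⇒  inside

inside=yes margin=117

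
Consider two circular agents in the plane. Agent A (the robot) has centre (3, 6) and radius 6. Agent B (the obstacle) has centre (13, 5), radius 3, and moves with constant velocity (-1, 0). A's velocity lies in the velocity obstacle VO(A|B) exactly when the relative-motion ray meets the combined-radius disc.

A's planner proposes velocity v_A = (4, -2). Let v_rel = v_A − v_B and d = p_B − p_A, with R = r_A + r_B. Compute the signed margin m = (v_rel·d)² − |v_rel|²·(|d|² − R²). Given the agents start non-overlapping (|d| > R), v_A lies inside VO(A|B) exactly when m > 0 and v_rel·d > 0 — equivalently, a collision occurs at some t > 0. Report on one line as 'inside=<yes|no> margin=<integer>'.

d = (10, -1),  |d|² = 101;  R = 6+3 = 9,  c = 101−9² = 20
v_rel = (5, -2),  |v_rel|² = 29;  v_rel·d = (5)·(10) + (-2)·(-1) = 52
29·t² − 104·t + 20 = 0  ⇒  m = 52² − 29·20 = 2124
m = 2124 > 0,  v_rel·d = 52 > 0  ⇒  inside

inside=yes margin=2124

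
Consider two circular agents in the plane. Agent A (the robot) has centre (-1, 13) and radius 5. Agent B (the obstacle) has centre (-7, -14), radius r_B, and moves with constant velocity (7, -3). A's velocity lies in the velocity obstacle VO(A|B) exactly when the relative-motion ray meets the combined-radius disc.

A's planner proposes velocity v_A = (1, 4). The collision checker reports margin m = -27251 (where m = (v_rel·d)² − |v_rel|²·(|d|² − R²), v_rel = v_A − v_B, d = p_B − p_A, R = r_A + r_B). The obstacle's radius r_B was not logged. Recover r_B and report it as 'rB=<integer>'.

m = -27251
d = (-6, -27);  v_rel = (-6, 7),  |v_rel|² = 85
v_rel×d = (-6)·(-27) − (7)·(-6) = 204
since m = R²·85 − 204²:  R² = (41616 + -27251) / 85 = 169
R = √169 = 13  ⇒  r_B = 13 − 5 = 8

rB=8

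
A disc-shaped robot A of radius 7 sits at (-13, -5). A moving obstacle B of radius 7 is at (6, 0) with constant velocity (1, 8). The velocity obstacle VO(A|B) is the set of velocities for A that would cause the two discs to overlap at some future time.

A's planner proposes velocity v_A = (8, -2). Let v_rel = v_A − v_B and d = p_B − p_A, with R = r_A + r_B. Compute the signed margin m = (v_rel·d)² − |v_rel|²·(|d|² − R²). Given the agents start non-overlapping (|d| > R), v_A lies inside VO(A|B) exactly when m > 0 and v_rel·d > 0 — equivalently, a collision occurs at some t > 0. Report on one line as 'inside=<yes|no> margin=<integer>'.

d = (19, 5),  |d|² = 386;  R = 7+7 = 14,  c = 386−14² = 190
v_rel = (7, -10),  |v_rel|² = 149;  v_rel·d = (7)·(19) + (-10)·(5) = 83
149·t² − 166·t + 190 = 0  ⇒  m = 83² − 149·190 = -21421
m = -21421 < 0,  v_rel·d = 83 > 0  ⇒  outside

inside=no margin=-21421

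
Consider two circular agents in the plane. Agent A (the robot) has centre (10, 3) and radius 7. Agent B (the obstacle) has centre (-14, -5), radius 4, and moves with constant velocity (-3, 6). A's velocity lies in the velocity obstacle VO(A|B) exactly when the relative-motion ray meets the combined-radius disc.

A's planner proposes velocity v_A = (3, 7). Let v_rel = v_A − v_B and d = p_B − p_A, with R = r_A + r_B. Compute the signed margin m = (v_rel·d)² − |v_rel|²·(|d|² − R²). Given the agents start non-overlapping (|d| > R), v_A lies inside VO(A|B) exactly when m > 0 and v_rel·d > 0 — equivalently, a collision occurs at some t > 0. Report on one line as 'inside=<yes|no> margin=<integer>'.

d = (-24, -8),  |d|² = 640;  R = 7+4 = 11,  c = 640−11² = 519
v_rel = (6, 1),  |v_rel|² = 37;  v_rel·d = (6)·(-24) + (1)·(-8) = -152
37·t² + 304·t + 519 = 0  ⇒  m = (-152)² − 37·519 = 3901
m = 3901 > 0,  v_rel·d = -152 < 0  ⇒  outside

inside=no margin=3901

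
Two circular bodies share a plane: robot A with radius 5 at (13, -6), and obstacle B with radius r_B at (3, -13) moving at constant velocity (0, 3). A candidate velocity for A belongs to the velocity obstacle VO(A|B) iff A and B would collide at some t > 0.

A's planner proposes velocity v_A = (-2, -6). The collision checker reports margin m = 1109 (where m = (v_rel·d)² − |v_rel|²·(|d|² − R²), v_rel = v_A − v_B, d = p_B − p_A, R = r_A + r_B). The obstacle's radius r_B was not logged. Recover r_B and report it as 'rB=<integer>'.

m = 1109
d = (-10, -7);  v_rel = (-2, -9),  |v_rel|² = 85
v_rel×d = (-2)·(-7) − (-9)·(-10) = -76
since m = R²·85 − (-76)²:  R² = (5776 + 1109) / 85 = 81
R = √81 = 9  ⇒  r_B = 9 − 5 = 4

rB=4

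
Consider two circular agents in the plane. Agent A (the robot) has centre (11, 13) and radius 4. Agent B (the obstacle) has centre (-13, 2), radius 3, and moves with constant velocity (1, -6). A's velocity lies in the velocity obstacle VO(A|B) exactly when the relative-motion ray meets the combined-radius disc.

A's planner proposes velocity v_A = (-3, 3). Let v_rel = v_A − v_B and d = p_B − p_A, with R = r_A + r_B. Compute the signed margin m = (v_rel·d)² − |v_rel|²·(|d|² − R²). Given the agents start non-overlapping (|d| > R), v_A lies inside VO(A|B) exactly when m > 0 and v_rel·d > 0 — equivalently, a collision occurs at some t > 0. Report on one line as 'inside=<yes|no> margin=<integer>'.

d = (-24, -11),  |d|² = 697;  R = 4+3 = 7,  c = 697−7² = 648
v_rel = (-4, 9),  |v_rel|² = 97;  v_rel·d = (-4)·(-24) + (9)·(-11) = -3
97·t² + 6·t + 648 = 0  ⇒  m = (-3)² − 97·648 = -62847
m = -62847 < 0,  v_rel·d = -3 < 0  ⇒  outside

inside=no margin=-62847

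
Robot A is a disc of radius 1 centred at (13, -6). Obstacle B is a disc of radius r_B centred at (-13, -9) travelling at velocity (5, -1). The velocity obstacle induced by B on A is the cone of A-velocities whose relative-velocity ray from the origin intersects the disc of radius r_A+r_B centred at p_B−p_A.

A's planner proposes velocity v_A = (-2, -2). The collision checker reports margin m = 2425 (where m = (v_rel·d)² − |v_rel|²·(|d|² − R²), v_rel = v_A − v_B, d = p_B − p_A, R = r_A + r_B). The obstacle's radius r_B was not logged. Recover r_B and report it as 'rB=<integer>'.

m = 2425
d = (-26, -3);  v_rel = (-7, -1),  |v_rel|² = 50
v_rel×d = (-7)·(-3) − (-1)·(-26) = -5
since m = R²·50 − (-5)²:  R² = (25 + 2425) / 50 = 49
R = √49 = 7  ⇒  r_B = 7 − 1 = 6

rB=6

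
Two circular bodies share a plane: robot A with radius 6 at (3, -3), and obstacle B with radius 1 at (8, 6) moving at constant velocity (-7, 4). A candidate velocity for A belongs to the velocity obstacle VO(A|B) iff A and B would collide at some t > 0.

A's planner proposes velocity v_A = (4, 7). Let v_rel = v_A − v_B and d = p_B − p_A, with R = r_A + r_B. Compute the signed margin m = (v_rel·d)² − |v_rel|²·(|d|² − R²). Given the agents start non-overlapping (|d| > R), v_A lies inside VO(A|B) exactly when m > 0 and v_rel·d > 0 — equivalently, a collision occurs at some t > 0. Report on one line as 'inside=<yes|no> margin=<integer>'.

d = (5, 9),  |d|² = 106;  R = 6+1 = 7,  c = 106−7² = 57
v_rel = (11, 3),  |v_rel|² = 130;  v_rel·d = (11)·(5) + (3)·(9) = 82
130·t² − 164·t + 57 = 0  ⇒  m = 82² − 130·57 = -686
m = -686 < 0,  v_rel·d = 82 > 0  ⇒  outside

inside=no margin=-686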